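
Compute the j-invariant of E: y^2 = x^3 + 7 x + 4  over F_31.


Delta = -16(4 a^3 + 27 b^2) mod 31 = 28
-1728 * (4 a)^3 = -1728 * (4*7)^3 mod 31 = 1
j = 1 * 28^(-1) mod 31 = 10

j = 10 (mod 31)


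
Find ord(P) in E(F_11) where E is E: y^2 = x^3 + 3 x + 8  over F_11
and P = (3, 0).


Compute successive multiples of P until we hit O:
  1P = (3, 0)
  2P = O

ord(P) = 2


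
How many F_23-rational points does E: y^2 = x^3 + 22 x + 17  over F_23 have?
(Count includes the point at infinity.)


For each x in F_23, count y with y^2 = x^3 + 22 x + 17 mod 23:
  x = 2: RHS = 0, y in [0]  -> 1 point(s)
  x = 3: RHS = 18, y in [8, 15]  -> 2 point(s)
  x = 4: RHS = 8, y in [10, 13]  -> 2 point(s)
  x = 7: RHS = 8, y in [10, 13]  -> 2 point(s)
  x = 9: RHS = 1, y in [1, 22]  -> 2 point(s)
  x = 10: RHS = 18, y in [8, 15]  -> 2 point(s)
  x = 11: RHS = 3, y in [7, 16]  -> 2 point(s)
  x = 12: RHS = 8, y in [10, 13]  -> 2 point(s)
  x = 13: RHS = 16, y in [4, 19]  -> 2 point(s)
  x = 16: RHS = 3, y in [7, 16]  -> 2 point(s)
  x = 18: RHS = 12, y in [9, 14]  -> 2 point(s)
  x = 19: RHS = 3, y in [7, 16]  -> 2 point(s)
  x = 20: RHS = 16, y in [4, 19]  -> 2 point(s)
Affine points: 25. Add the point at infinity: total = 26.

#E(F_23) = 26


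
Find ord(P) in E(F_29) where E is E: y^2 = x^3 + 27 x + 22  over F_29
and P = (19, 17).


Compute successive multiples of P until we hit O:
  1P = (19, 17)
  2P = (4, 7)
  3P = (0, 15)
  4P = (17, 0)
  5P = (0, 14)
  6P = (4, 22)
  7P = (19, 12)
  8P = O

ord(P) = 8


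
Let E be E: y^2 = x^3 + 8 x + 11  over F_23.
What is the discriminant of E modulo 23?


4 a^3 + 27 b^2 = 4*8^3 + 27*11^2 = 2048 + 3267 = 5315
Delta = -16 * (5315) = -85040
Delta mod 23 = 14

Delta = 14 (mod 23)


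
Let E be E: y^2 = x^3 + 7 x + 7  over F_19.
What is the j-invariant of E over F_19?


Delta = -16(4 a^3 + 27 b^2) mod 19 = 10
-1728 * (4 a)^3 = -1728 * (4*7)^3 mod 19 = 7
j = 7 * 10^(-1) mod 19 = 14

j = 14 (mod 19)


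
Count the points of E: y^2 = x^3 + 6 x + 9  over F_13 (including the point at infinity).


For each x in F_13, count y with y^2 = x^3 + 6 x + 9 mod 13:
  x = 0: RHS = 9, y in [3, 10]  -> 2 point(s)
  x = 1: RHS = 3, y in [4, 9]  -> 2 point(s)
  x = 2: RHS = 3, y in [4, 9]  -> 2 point(s)
  x = 6: RHS = 1, y in [1, 12]  -> 2 point(s)
  x = 7: RHS = 4, y in [2, 11]  -> 2 point(s)
  x = 8: RHS = 10, y in [6, 7]  -> 2 point(s)
  x = 9: RHS = 12, y in [5, 8]  -> 2 point(s)
  x = 10: RHS = 3, y in [4, 9]  -> 2 point(s)
Affine points: 16. Add the point at infinity: total = 17.

#E(F_13) = 17


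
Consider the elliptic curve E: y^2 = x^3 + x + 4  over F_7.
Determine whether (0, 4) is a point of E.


Check whether y^2 = x^3 + 1 x + 4 (mod 7) for (x, y) = (0, 4).
LHS: y^2 = 4^2 mod 7 = 2
RHS: x^3 + 1 x + 4 = 0^3 + 1*0 + 4 mod 7 = 4
LHS != RHS

No, not on the curve


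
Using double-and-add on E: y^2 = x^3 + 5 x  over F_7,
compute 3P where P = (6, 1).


k = 3 = 11_2 (binary, LSB first: 11)
Double-and-add from P = (6, 1):
  bit 0 = 1: acc = O + (6, 1) = (6, 1)
  bit 1 = 1: acc = (6, 1) + (4, 0) = (6, 6)

3P = (6, 6)


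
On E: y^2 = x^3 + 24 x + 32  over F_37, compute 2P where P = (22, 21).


Doubling: s = (3 x1^2 + a) / (2 y1)
s = (3*22^2 + 24) / (2*21) mod 37 = 14
x3 = s^2 - 2 x1 mod 37 = 14^2 - 2*22 = 4
y3 = s (x1 - x3) - y1 mod 37 = 14 * (22 - 4) - 21 = 9

2P = (4, 9)


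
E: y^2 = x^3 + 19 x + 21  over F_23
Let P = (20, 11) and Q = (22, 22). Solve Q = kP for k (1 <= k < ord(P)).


Enumerate multiples of P until we hit Q = (22, 22):
  1P = (20, 11)
  2P = (6, 12)
  3P = (22, 22)
Match found at i = 3.

k = 3


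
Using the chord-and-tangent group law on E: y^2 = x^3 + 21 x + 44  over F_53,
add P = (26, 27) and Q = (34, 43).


P != Q, so use the chord formula.
s = (y2 - y1) / (x2 - x1) = (16) / (8) mod 53 = 2
x3 = s^2 - x1 - x2 mod 53 = 2^2 - 26 - 34 = 50
y3 = s (x1 - x3) - y1 mod 53 = 2 * (26 - 50) - 27 = 31

P + Q = (50, 31)


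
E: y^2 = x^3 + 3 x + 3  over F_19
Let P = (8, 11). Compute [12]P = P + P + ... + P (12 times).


k = 12 = 1100_2 (binary, LSB first: 0011)
Double-and-add from P = (8, 11):
  bit 0 = 0: acc unchanged = O
  bit 1 = 0: acc unchanged = O
  bit 2 = 1: acc = O + (16, 10) = (16, 10)
  bit 3 = 1: acc = (16, 10) + (13, 4) = (13, 15)

12P = (13, 15)


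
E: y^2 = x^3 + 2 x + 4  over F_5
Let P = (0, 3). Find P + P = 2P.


Doubling: s = (3 x1^2 + a) / (2 y1)
s = (3*0^2 + 2) / (2*3) mod 5 = 2
x3 = s^2 - 2 x1 mod 5 = 2^2 - 2*0 = 4
y3 = s (x1 - x3) - y1 mod 5 = 2 * (0 - 4) - 3 = 4

2P = (4, 4)


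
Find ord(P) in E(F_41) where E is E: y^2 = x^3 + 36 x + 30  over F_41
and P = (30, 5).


Compute successive multiples of P until we hit O:
  1P = (30, 5)
  2P = (31, 33)
  3P = (26, 25)
  4P = (10, 18)
  5P = (21, 24)
  6P = (39, 14)
  7P = (14, 11)
  8P = (17, 26)
  ... (continuing to 49P)
  49P = O

ord(P) = 49


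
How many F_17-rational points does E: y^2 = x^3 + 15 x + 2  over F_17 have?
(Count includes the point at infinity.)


For each x in F_17, count y with y^2 = x^3 + 15 x + 2 mod 17:
  x = 0: RHS = 2, y in [6, 11]  -> 2 point(s)
  x = 1: RHS = 1, y in [1, 16]  -> 2 point(s)
  x = 5: RHS = 15, y in [7, 10]  -> 2 point(s)
  x = 6: RHS = 2, y in [6, 11]  -> 2 point(s)
  x = 7: RHS = 8, y in [5, 12]  -> 2 point(s)
  x = 9: RHS = 16, y in [4, 13]  -> 2 point(s)
  x = 10: RHS = 13, y in [8, 9]  -> 2 point(s)
  x = 11: RHS = 2, y in [6, 11]  -> 2 point(s)
  x = 14: RHS = 15, y in [7, 10]  -> 2 point(s)
  x = 15: RHS = 15, y in [7, 10]  -> 2 point(s)
Affine points: 20. Add the point at infinity: total = 21.

#E(F_17) = 21


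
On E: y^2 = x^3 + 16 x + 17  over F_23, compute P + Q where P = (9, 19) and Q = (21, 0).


P != Q, so use the chord formula.
s = (y2 - y1) / (x2 - x1) = (4) / (12) mod 23 = 8
x3 = s^2 - x1 - x2 mod 23 = 8^2 - 9 - 21 = 11
y3 = s (x1 - x3) - y1 mod 23 = 8 * (9 - 11) - 19 = 11

P + Q = (11, 11)


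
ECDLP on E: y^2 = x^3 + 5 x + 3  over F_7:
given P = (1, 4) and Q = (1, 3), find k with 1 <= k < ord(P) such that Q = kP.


Enumerate multiples of P until we hit Q = (1, 3):
  1P = (1, 4)
  2P = (6, 5)
  3P = (2, 0)
  4P = (6, 2)
  5P = (1, 3)
Match found at i = 5.

k = 5


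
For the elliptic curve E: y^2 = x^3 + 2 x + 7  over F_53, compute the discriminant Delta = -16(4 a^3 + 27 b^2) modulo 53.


4 a^3 + 27 b^2 = 4*2^3 + 27*7^2 = 32 + 1323 = 1355
Delta = -16 * (1355) = -21680
Delta mod 53 = 50

Delta = 50 (mod 53)


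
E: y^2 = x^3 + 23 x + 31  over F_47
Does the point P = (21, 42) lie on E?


Check whether y^2 = x^3 + 23 x + 31 (mod 47) for (x, y) = (21, 42).
LHS: y^2 = 42^2 mod 47 = 25
RHS: x^3 + 23 x + 31 = 21^3 + 23*21 + 31 mod 47 = 46
LHS != RHS

No, not on the curve


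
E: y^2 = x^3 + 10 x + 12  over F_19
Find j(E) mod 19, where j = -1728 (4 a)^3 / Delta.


Delta = -16(4 a^3 + 27 b^2) mod 19 = 9
-1728 * (4 a)^3 = -1728 * (4*10)^3 mod 19 = 8
j = 8 * 9^(-1) mod 19 = 3

j = 3 (mod 19)


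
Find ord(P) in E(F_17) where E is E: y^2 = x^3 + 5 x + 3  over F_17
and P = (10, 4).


Compute successive multiples of P until we hit O:
  1P = (10, 4)
  2P = (1, 14)
  3P = (15, 11)
  4P = (13, 2)
  5P = (2, 2)
  6P = (4, 6)
  7P = (5, 0)
  8P = (4, 11)
  ... (continuing to 14P)
  14P = O

ord(P) = 14


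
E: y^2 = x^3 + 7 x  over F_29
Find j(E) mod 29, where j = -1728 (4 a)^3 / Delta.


Delta = -16(4 a^3 + 27 b^2) mod 29 = 1
-1728 * (4 a)^3 = -1728 * (4*7)^3 mod 29 = 17
j = 17 * 1^(-1) mod 29 = 17

j = 17 (mod 29)


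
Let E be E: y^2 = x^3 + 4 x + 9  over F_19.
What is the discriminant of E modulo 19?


4 a^3 + 27 b^2 = 4*4^3 + 27*9^2 = 256 + 2187 = 2443
Delta = -16 * (2443) = -39088
Delta mod 19 = 14

Delta = 14 (mod 19)


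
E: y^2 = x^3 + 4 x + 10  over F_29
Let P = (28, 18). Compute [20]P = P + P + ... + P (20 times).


k = 20 = 10100_2 (binary, LSB first: 00101)
Double-and-add from P = (28, 18):
  bit 0 = 0: acc unchanged = O
  bit 1 = 0: acc unchanged = O
  bit 2 = 1: acc = O + (10, 21) = (10, 21)
  bit 3 = 0: acc unchanged = (10, 21)
  bit 4 = 1: acc = (10, 21) + (20, 12) = (3, 22)

20P = (3, 22)


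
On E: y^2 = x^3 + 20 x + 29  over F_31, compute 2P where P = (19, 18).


Doubling: s = (3 x1^2 + a) / (2 y1)
s = (3*19^2 + 20) / (2*18) mod 31 = 16
x3 = s^2 - 2 x1 mod 31 = 16^2 - 2*19 = 1
y3 = s (x1 - x3) - y1 mod 31 = 16 * (19 - 1) - 18 = 22

2P = (1, 22)


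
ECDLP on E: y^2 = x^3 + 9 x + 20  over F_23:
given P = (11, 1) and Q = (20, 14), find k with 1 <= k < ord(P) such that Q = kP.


Enumerate multiples of P until we hit Q = (20, 14):
  1P = (11, 1)
  2P = (5, 11)
  3P = (20, 14)
Match found at i = 3.

k = 3


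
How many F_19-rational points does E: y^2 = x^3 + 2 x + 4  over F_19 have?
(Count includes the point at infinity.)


For each x in F_19, count y with y^2 = x^3 + 2 x + 4 mod 19:
  x = 0: RHS = 4, y in [2, 17]  -> 2 point(s)
  x = 1: RHS = 7, y in [8, 11]  -> 2 point(s)
  x = 2: RHS = 16, y in [4, 15]  -> 2 point(s)
  x = 4: RHS = 0, y in [0]  -> 1 point(s)
  x = 5: RHS = 6, y in [5, 14]  -> 2 point(s)
  x = 6: RHS = 4, y in [2, 17]  -> 2 point(s)
  x = 7: RHS = 0, y in [0]  -> 1 point(s)
  x = 8: RHS = 0, y in [0]  -> 1 point(s)
  x = 10: RHS = 17, y in [6, 13]  -> 2 point(s)
  x = 13: RHS = 4, y in [2, 17]  -> 2 point(s)
  x = 16: RHS = 9, y in [3, 16]  -> 2 point(s)
  x = 17: RHS = 11, y in [7, 12]  -> 2 point(s)
  x = 18: RHS = 1, y in [1, 18]  -> 2 point(s)
Affine points: 23. Add the point at infinity: total = 24.

#E(F_19) = 24


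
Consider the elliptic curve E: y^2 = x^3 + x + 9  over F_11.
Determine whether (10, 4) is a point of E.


Check whether y^2 = x^3 + 1 x + 9 (mod 11) for (x, y) = (10, 4).
LHS: y^2 = 4^2 mod 11 = 5
RHS: x^3 + 1 x + 9 = 10^3 + 1*10 + 9 mod 11 = 7
LHS != RHS

No, not on the curve


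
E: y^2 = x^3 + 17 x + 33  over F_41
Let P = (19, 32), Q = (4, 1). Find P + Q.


P != Q, so use the chord formula.
s = (y2 - y1) / (x2 - x1) = (10) / (26) mod 41 = 13
x3 = s^2 - x1 - x2 mod 41 = 13^2 - 19 - 4 = 23
y3 = s (x1 - x3) - y1 mod 41 = 13 * (19 - 23) - 32 = 39

P + Q = (23, 39)


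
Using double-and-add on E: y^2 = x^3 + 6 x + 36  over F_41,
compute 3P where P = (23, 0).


k = 3 = 11_2 (binary, LSB first: 11)
Double-and-add from P = (23, 0):
  bit 0 = 1: acc = O + (23, 0) = (23, 0)
  bit 1 = 1: acc = (23, 0) + O = (23, 0)

3P = (23, 0)


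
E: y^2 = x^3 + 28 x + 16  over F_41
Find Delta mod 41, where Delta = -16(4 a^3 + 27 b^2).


4 a^3 + 27 b^2 = 4*28^3 + 27*16^2 = 87808 + 6912 = 94720
Delta = -16 * (94720) = -1515520
Delta mod 41 = 4

Delta = 4 (mod 41)


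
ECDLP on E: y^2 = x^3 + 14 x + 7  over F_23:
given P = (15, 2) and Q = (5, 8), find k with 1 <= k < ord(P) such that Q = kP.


Enumerate multiples of P until we hit Q = (5, 8):
  1P = (15, 2)
  2P = (6, 13)
  3P = (14, 7)
  4P = (19, 18)
  5P = (5, 15)
  6P = (4, 9)
  7P = (16, 7)
  8P = (17, 11)
  9P = (17, 12)
  10P = (16, 16)
  11P = (4, 14)
  12P = (5, 8)
Match found at i = 12.

k = 12


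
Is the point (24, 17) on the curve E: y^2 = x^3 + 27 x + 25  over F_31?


Check whether y^2 = x^3 + 27 x + 25 (mod 31) for (x, y) = (24, 17).
LHS: y^2 = 17^2 mod 31 = 10
RHS: x^3 + 27 x + 25 = 24^3 + 27*24 + 25 mod 31 = 20
LHS != RHS

No, not on the curve


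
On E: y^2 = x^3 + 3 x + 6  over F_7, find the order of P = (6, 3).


Compute successive multiples of P until we hit O:
  1P = (6, 3)
  2P = (3, 0)
  3P = (6, 4)
  4P = O

ord(P) = 4


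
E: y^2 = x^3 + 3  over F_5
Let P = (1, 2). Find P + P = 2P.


Doubling: s = (3 x1^2 + a) / (2 y1)
s = (3*1^2 + 0) / (2*2) mod 5 = 2
x3 = s^2 - 2 x1 mod 5 = 2^2 - 2*1 = 2
y3 = s (x1 - x3) - y1 mod 5 = 2 * (1 - 2) - 2 = 1

2P = (2, 1)


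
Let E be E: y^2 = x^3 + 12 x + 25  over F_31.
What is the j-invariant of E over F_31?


Delta = -16(4 a^3 + 27 b^2) mod 31 = 26
-1728 * (4 a)^3 = -1728 * (4*12)^3 mod 31 = 27
j = 27 * 26^(-1) mod 31 = 7

j = 7 (mod 31)


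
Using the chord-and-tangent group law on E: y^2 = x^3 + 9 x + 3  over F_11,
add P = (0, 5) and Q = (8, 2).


P != Q, so use the chord formula.
s = (y2 - y1) / (x2 - x1) = (8) / (8) mod 11 = 1
x3 = s^2 - x1 - x2 mod 11 = 1^2 - 0 - 8 = 4
y3 = s (x1 - x3) - y1 mod 11 = 1 * (0 - 4) - 5 = 2

P + Q = (4, 2)


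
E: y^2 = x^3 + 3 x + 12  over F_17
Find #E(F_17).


For each x in F_17, count y with y^2 = x^3 + 3 x + 12 mod 17:
  x = 1: RHS = 16, y in [4, 13]  -> 2 point(s)
  x = 2: RHS = 9, y in [3, 14]  -> 2 point(s)
  x = 5: RHS = 16, y in [4, 13]  -> 2 point(s)
  x = 6: RHS = 8, y in [5, 12]  -> 2 point(s)
  x = 7: RHS = 2, y in [6, 11]  -> 2 point(s)
  x = 8: RHS = 4, y in [2, 15]  -> 2 point(s)
  x = 11: RHS = 16, y in [4, 13]  -> 2 point(s)
  x = 12: RHS = 8, y in [5, 12]  -> 2 point(s)
  x = 13: RHS = 4, y in [2, 15]  -> 2 point(s)
  x = 15: RHS = 15, y in [7, 10]  -> 2 point(s)
  x = 16: RHS = 8, y in [5, 12]  -> 2 point(s)
Affine points: 22. Add the point at infinity: total = 23.

#E(F_17) = 23


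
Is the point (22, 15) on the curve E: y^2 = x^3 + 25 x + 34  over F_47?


Check whether y^2 = x^3 + 25 x + 34 (mod 47) for (x, y) = (22, 15).
LHS: y^2 = 15^2 mod 47 = 37
RHS: x^3 + 25 x + 34 = 22^3 + 25*22 + 34 mod 47 = 46
LHS != RHS

No, not on the curve


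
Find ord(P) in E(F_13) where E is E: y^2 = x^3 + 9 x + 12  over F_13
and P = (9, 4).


Compute successive multiples of P until we hit O:
  1P = (9, 4)
  2P = (9, 9)
  3P = O

ord(P) = 3


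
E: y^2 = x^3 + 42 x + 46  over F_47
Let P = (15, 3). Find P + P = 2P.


Doubling: s = (3 x1^2 + a) / (2 y1)
s = (3*15^2 + 42) / (2*3) mod 47 = 2
x3 = s^2 - 2 x1 mod 47 = 2^2 - 2*15 = 21
y3 = s (x1 - x3) - y1 mod 47 = 2 * (15 - 21) - 3 = 32

2P = (21, 32)


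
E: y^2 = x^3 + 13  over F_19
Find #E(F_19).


For each x in F_19, count y with y^2 = x^3 + 0 x + 13 mod 19:
  x = 4: RHS = 1, y in [1, 18]  -> 2 point(s)
  x = 5: RHS = 5, y in [9, 10]  -> 2 point(s)
  x = 6: RHS = 1, y in [1, 18]  -> 2 point(s)
  x = 9: RHS = 1, y in [1, 18]  -> 2 point(s)
  x = 10: RHS = 6, y in [5, 14]  -> 2 point(s)
  x = 13: RHS = 6, y in [5, 14]  -> 2 point(s)
  x = 15: RHS = 6, y in [5, 14]  -> 2 point(s)
  x = 16: RHS = 5, y in [9, 10]  -> 2 point(s)
  x = 17: RHS = 5, y in [9, 10]  -> 2 point(s)
Affine points: 18. Add the point at infinity: total = 19.

#E(F_19) = 19


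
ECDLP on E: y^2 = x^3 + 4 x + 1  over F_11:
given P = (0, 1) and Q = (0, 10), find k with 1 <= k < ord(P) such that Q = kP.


Enumerate multiples of P until we hit Q = (0, 10):
  1P = (0, 1)
  2P = (4, 2)
  3P = (5, 6)
  4P = (7, 3)
  5P = (7, 8)
  6P = (5, 5)
  7P = (4, 9)
  8P = (0, 10)
Match found at i = 8.

k = 8


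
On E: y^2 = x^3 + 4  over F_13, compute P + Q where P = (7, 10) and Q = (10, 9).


P != Q, so use the chord formula.
s = (y2 - y1) / (x2 - x1) = (12) / (3) mod 13 = 4
x3 = s^2 - x1 - x2 mod 13 = 4^2 - 7 - 10 = 12
y3 = s (x1 - x3) - y1 mod 13 = 4 * (7 - 12) - 10 = 9

P + Q = (12, 9)


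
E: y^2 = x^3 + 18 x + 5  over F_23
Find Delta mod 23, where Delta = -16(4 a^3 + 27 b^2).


4 a^3 + 27 b^2 = 4*18^3 + 27*5^2 = 23328 + 675 = 24003
Delta = -16 * (24003) = -384048
Delta mod 23 = 6

Delta = 6 (mod 23)


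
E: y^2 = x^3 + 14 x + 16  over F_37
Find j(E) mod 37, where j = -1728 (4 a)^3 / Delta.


Delta = -16(4 a^3 + 27 b^2) mod 37 = 24
-1728 * (4 a)^3 = -1728 * (4*14)^3 mod 37 = 6
j = 6 * 24^(-1) mod 37 = 28

j = 28 (mod 37)


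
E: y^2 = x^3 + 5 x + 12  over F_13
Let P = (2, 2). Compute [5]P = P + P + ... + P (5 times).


k = 5 = 101_2 (binary, LSB first: 101)
Double-and-add from P = (2, 2):
  bit 0 = 1: acc = O + (2, 2) = (2, 2)
  bit 1 = 0: acc unchanged = (2, 2)
  bit 2 = 1: acc = (2, 2) + (7, 0) = (0, 5)

5P = (0, 5)


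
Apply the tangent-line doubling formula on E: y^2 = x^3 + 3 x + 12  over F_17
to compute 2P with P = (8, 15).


Doubling: s = (3 x1^2 + a) / (2 y1)
s = (3*8^2 + 3) / (2*15) mod 17 = 15
x3 = s^2 - 2 x1 mod 17 = 15^2 - 2*8 = 5
y3 = s (x1 - x3) - y1 mod 17 = 15 * (8 - 5) - 15 = 13

2P = (5, 13)


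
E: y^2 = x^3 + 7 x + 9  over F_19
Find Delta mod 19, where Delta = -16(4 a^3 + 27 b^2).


4 a^3 + 27 b^2 = 4*7^3 + 27*9^2 = 1372 + 2187 = 3559
Delta = -16 * (3559) = -56944
Delta mod 19 = 18

Delta = 18 (mod 19)


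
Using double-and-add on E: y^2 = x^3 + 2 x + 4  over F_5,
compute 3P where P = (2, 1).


k = 3 = 11_2 (binary, LSB first: 11)
Double-and-add from P = (2, 1):
  bit 0 = 1: acc = O + (2, 1) = (2, 1)
  bit 1 = 1: acc = (2, 1) + (0, 3) = (4, 1)

3P = (4, 1)


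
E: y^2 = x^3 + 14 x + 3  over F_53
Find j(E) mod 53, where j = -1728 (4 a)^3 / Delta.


Delta = -16(4 a^3 + 27 b^2) mod 53 = 7
-1728 * (4 a)^3 = -1728 * (4*14)^3 mod 53 = 37
j = 37 * 7^(-1) mod 53 = 28

j = 28 (mod 53)


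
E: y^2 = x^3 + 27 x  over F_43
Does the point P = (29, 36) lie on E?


Check whether y^2 = x^3 + 27 x + 0 (mod 43) for (x, y) = (29, 36).
LHS: y^2 = 36^2 mod 43 = 6
RHS: x^3 + 27 x + 0 = 29^3 + 27*29 + 0 mod 43 = 17
LHS != RHS

No, not on the curve


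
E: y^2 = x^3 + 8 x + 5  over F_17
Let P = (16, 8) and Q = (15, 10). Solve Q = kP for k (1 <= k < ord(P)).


Enumerate multiples of P until we hit Q = (15, 10):
  1P = (16, 8)
  2P = (4, 13)
  3P = (15, 10)
Match found at i = 3.

k = 3


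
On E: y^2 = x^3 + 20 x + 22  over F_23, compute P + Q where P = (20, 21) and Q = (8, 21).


P != Q, so use the chord formula.
s = (y2 - y1) / (x2 - x1) = (0) / (11) mod 23 = 0
x3 = s^2 - x1 - x2 mod 23 = 0^2 - 20 - 8 = 18
y3 = s (x1 - x3) - y1 mod 23 = 0 * (20 - 18) - 21 = 2

P + Q = (18, 2)


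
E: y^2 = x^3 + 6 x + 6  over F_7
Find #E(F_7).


For each x in F_7, count y with y^2 = x^3 + 6 x + 6 mod 7:
  x = 3: RHS = 2, y in [3, 4]  -> 2 point(s)
  x = 5: RHS = 0, y in [0]  -> 1 point(s)
Affine points: 3. Add the point at infinity: total = 4.

#E(F_7) = 4


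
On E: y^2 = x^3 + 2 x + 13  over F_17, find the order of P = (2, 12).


Compute successive multiples of P until we hit O:
  1P = (2, 12)
  2P = (0, 9)
  3P = (13, 14)
  4P = (4, 0)
  5P = (13, 3)
  6P = (0, 8)
  7P = (2, 5)
  8P = O

ord(P) = 8


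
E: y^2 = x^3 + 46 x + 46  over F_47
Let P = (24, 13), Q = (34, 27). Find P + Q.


P != Q, so use the chord formula.
s = (y2 - y1) / (x2 - x1) = (14) / (10) mod 47 = 39
x3 = s^2 - x1 - x2 mod 47 = 39^2 - 24 - 34 = 6
y3 = s (x1 - x3) - y1 mod 47 = 39 * (24 - 6) - 13 = 31

P + Q = (6, 31)


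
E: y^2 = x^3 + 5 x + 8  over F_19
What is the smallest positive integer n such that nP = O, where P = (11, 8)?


Compute successive multiples of P until we hit O:
  1P = (11, 8)
  2P = (13, 3)
  3P = (6, 8)
  4P = (2, 11)
  5P = (4, 15)
  6P = (5, 5)
  7P = (8, 3)
  8P = (7, 5)
  ... (continuing to 22P)
  22P = O

ord(P) = 22


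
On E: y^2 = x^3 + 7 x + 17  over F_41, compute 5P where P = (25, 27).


k = 5 = 101_2 (binary, LSB first: 101)
Double-and-add from P = (25, 27):
  bit 0 = 1: acc = O + (25, 27) = (25, 27)
  bit 1 = 0: acc unchanged = (25, 27)
  bit 2 = 1: acc = (25, 27) + (12, 5) = (27, 39)

5P = (27, 39)


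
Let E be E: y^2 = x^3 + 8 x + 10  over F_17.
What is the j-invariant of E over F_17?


Delta = -16(4 a^3 + 27 b^2) mod 17 = 5
-1728 * (4 a)^3 = -1728 * (4*8)^3 mod 17 = 3
j = 3 * 5^(-1) mod 17 = 4

j = 4 (mod 17)


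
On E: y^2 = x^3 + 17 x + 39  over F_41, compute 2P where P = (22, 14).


Doubling: s = (3 x1^2 + a) / (2 y1)
s = (3*22^2 + 17) / (2*14) mod 41 = 10
x3 = s^2 - 2 x1 mod 41 = 10^2 - 2*22 = 15
y3 = s (x1 - x3) - y1 mod 41 = 10 * (22 - 15) - 14 = 15

2P = (15, 15)


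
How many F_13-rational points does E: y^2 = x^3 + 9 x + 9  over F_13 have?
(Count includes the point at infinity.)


For each x in F_13, count y with y^2 = x^3 + 9 x + 9 mod 13:
  x = 0: RHS = 9, y in [3, 10]  -> 2 point(s)
  x = 2: RHS = 9, y in [3, 10]  -> 2 point(s)
  x = 5: RHS = 10, y in [6, 7]  -> 2 point(s)
  x = 7: RHS = 12, y in [5, 8]  -> 2 point(s)
  x = 9: RHS = 0, y in [0]  -> 1 point(s)
  x = 11: RHS = 9, y in [3, 10]  -> 2 point(s)
  x = 12: RHS = 12, y in [5, 8]  -> 2 point(s)
Affine points: 13. Add the point at infinity: total = 14.

#E(F_13) = 14


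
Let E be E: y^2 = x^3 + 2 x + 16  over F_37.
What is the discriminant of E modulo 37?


4 a^3 + 27 b^2 = 4*2^3 + 27*16^2 = 32 + 6912 = 6944
Delta = -16 * (6944) = -111104
Delta mod 37 = 7

Delta = 7 (mod 37)


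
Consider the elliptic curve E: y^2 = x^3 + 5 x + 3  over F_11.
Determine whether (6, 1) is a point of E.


Check whether y^2 = x^3 + 5 x + 3 (mod 11) for (x, y) = (6, 1).
LHS: y^2 = 1^2 mod 11 = 1
RHS: x^3 + 5 x + 3 = 6^3 + 5*6 + 3 mod 11 = 7
LHS != RHS

No, not on the curve


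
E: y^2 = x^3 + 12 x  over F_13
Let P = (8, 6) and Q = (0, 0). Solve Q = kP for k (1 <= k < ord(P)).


Enumerate multiples of P until we hit Q = (0, 0):
  1P = (8, 6)
  2P = (0, 0)
Match found at i = 2.

k = 2


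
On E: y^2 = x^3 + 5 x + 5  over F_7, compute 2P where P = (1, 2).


Doubling: s = (3 x1^2 + a) / (2 y1)
s = (3*1^2 + 5) / (2*2) mod 7 = 2
x3 = s^2 - 2 x1 mod 7 = 2^2 - 2*1 = 2
y3 = s (x1 - x3) - y1 mod 7 = 2 * (1 - 2) - 2 = 3

2P = (2, 3)


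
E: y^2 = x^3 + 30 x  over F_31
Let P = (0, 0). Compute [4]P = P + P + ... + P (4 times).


k = 4 = 100_2 (binary, LSB first: 001)
Double-and-add from P = (0, 0):
  bit 0 = 0: acc unchanged = O
  bit 1 = 0: acc unchanged = O
  bit 2 = 1: acc = O + O = O

4P = O


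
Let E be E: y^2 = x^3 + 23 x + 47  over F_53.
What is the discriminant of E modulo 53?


4 a^3 + 27 b^2 = 4*23^3 + 27*47^2 = 48668 + 59643 = 108311
Delta = -16 * (108311) = -1732976
Delta mod 53 = 18

Delta = 18 (mod 53)


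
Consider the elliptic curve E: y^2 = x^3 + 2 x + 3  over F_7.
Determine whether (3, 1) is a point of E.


Check whether y^2 = x^3 + 2 x + 3 (mod 7) for (x, y) = (3, 1).
LHS: y^2 = 1^2 mod 7 = 1
RHS: x^3 + 2 x + 3 = 3^3 + 2*3 + 3 mod 7 = 1
LHS = RHS

Yes, on the curve


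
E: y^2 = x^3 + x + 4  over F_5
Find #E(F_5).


For each x in F_5, count y with y^2 = x^3 + 1 x + 4 mod 5:
  x = 0: RHS = 4, y in [2, 3]  -> 2 point(s)
  x = 1: RHS = 1, y in [1, 4]  -> 2 point(s)
  x = 2: RHS = 4, y in [2, 3]  -> 2 point(s)
  x = 3: RHS = 4, y in [2, 3]  -> 2 point(s)
Affine points: 8. Add the point at infinity: total = 9.

#E(F_5) = 9


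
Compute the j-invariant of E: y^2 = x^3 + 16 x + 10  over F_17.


Delta = -16(4 a^3 + 27 b^2) mod 17 = 10
-1728 * (4 a)^3 = -1728 * (4*16)^3 mod 17 = 7
j = 7 * 10^(-1) mod 17 = 16

j = 16 (mod 17)


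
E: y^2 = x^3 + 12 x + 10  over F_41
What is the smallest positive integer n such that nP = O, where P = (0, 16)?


Compute successive multiples of P until we hit O:
  1P = (0, 16)
  2P = (20, 38)
  3P = (30, 33)
  4P = (10, 33)
  5P = (22, 4)
  6P = (1, 33)
  7P = (1, 8)
  8P = (22, 37)
  ... (continuing to 13P)
  13P = O

ord(P) = 13


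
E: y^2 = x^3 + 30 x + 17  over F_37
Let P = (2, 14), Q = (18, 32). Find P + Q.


P != Q, so use the chord formula.
s = (y2 - y1) / (x2 - x1) = (18) / (16) mod 37 = 15
x3 = s^2 - x1 - x2 mod 37 = 15^2 - 2 - 18 = 20
y3 = s (x1 - x3) - y1 mod 37 = 15 * (2 - 20) - 14 = 12

P + Q = (20, 12)


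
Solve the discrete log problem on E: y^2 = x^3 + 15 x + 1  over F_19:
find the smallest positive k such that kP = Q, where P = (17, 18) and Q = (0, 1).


Enumerate multiples of P until we hit Q = (0, 1):
  1P = (17, 18)
  2P = (1, 13)
  3P = (8, 5)
  4P = (5, 12)
  5P = (2, 18)
  6P = (0, 1)
Match found at i = 6.

k = 6


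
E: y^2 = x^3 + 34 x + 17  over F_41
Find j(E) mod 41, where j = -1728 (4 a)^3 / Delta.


Delta = -16(4 a^3 + 27 b^2) mod 41 = 14
-1728 * (4 a)^3 = -1728 * (4*34)^3 mod 41 = 20
j = 20 * 14^(-1) mod 41 = 19

j = 19 (mod 41)


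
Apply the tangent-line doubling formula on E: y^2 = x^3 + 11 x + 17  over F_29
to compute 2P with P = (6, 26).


Doubling: s = (3 x1^2 + a) / (2 y1)
s = (3*6^2 + 11) / (2*26) mod 29 = 14
x3 = s^2 - 2 x1 mod 29 = 14^2 - 2*6 = 10
y3 = s (x1 - x3) - y1 mod 29 = 14 * (6 - 10) - 26 = 5

2P = (10, 5)


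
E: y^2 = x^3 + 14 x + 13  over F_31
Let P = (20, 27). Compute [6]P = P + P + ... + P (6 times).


k = 6 = 110_2 (binary, LSB first: 011)
Double-and-add from P = (20, 27):
  bit 0 = 0: acc unchanged = O
  bit 1 = 1: acc = O + (19, 15) = (19, 15)
  bit 2 = 1: acc = (19, 15) + (13, 6) = (9, 0)

6P = (9, 0)


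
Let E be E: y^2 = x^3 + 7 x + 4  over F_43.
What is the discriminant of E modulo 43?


4 a^3 + 27 b^2 = 4*7^3 + 27*4^2 = 1372 + 432 = 1804
Delta = -16 * (1804) = -28864
Delta mod 43 = 32

Delta = 32 (mod 43)


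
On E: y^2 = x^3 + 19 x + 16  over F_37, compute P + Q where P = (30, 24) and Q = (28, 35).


P != Q, so use the chord formula.
s = (y2 - y1) / (x2 - x1) = (11) / (35) mod 37 = 13
x3 = s^2 - x1 - x2 mod 37 = 13^2 - 30 - 28 = 0
y3 = s (x1 - x3) - y1 mod 37 = 13 * (30 - 0) - 24 = 33

P + Q = (0, 33)


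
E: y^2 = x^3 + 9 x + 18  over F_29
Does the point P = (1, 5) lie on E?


Check whether y^2 = x^3 + 9 x + 18 (mod 29) for (x, y) = (1, 5).
LHS: y^2 = 5^2 mod 29 = 25
RHS: x^3 + 9 x + 18 = 1^3 + 9*1 + 18 mod 29 = 28
LHS != RHS

No, not on the curve


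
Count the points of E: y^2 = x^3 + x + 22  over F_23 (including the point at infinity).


For each x in F_23, count y with y^2 = x^3 + 1 x + 22 mod 23:
  x = 1: RHS = 1, y in [1, 22]  -> 2 point(s)
  x = 2: RHS = 9, y in [3, 20]  -> 2 point(s)
  x = 3: RHS = 6, y in [11, 12]  -> 2 point(s)
  x = 7: RHS = 4, y in [2, 21]  -> 2 point(s)
  x = 8: RHS = 13, y in [6, 17]  -> 2 point(s)
  x = 9: RHS = 1, y in [1, 22]  -> 2 point(s)
  x = 13: RHS = 1, y in [1, 22]  -> 2 point(s)
  x = 15: RHS = 8, y in [10, 13]  -> 2 point(s)
  x = 19: RHS = 0, y in [0]  -> 1 point(s)
  x = 21: RHS = 12, y in [9, 14]  -> 2 point(s)
Affine points: 19. Add the point at infinity: total = 20.

#E(F_23) = 20


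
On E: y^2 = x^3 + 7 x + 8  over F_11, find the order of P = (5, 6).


Compute successive multiples of P until we hit O:
  1P = (5, 6)
  2P = (4, 10)
  3P = (7, 2)
  4P = (3, 1)
  5P = (1, 4)
  6P = (8, 9)
  7P = (10, 0)
  8P = (8, 2)
  ... (continuing to 14P)
  14P = O

ord(P) = 14


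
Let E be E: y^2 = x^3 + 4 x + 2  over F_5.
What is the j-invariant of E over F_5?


Delta = -16(4 a^3 + 27 b^2) mod 5 = 1
-1728 * (4 a)^3 = -1728 * (4*4)^3 mod 5 = 2
j = 2 * 1^(-1) mod 5 = 2

j = 2 (mod 5)


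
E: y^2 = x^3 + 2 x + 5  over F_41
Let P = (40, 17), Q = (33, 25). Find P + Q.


P != Q, so use the chord formula.
s = (y2 - y1) / (x2 - x1) = (8) / (34) mod 41 = 34
x3 = s^2 - x1 - x2 mod 41 = 34^2 - 40 - 33 = 17
y3 = s (x1 - x3) - y1 mod 41 = 34 * (40 - 17) - 17 = 27

P + Q = (17, 27)


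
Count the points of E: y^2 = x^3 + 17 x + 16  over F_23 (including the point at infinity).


For each x in F_23, count y with y^2 = x^3 + 17 x + 16 mod 23:
  x = 0: RHS = 16, y in [4, 19]  -> 2 point(s)
  x = 2: RHS = 12, y in [9, 14]  -> 2 point(s)
  x = 3: RHS = 2, y in [5, 18]  -> 2 point(s)
  x = 6: RHS = 12, y in [9, 14]  -> 2 point(s)
  x = 7: RHS = 18, y in [8, 15]  -> 2 point(s)
  x = 9: RHS = 1, y in [1, 22]  -> 2 point(s)
  x = 10: RHS = 13, y in [6, 17]  -> 2 point(s)
  x = 11: RHS = 16, y in [4, 19]  -> 2 point(s)
  x = 12: RHS = 16, y in [4, 19]  -> 2 point(s)
  x = 14: RHS = 8, y in [10, 13]  -> 2 point(s)
  x = 15: RHS = 12, y in [9, 14]  -> 2 point(s)
  x = 18: RHS = 13, y in [6, 17]  -> 2 point(s)
Affine points: 24. Add the point at infinity: total = 25.

#E(F_23) = 25


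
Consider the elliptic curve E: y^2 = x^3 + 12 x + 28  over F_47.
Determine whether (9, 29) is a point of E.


Check whether y^2 = x^3 + 12 x + 28 (mod 47) for (x, y) = (9, 29).
LHS: y^2 = 29^2 mod 47 = 42
RHS: x^3 + 12 x + 28 = 9^3 + 12*9 + 28 mod 47 = 19
LHS != RHS

No, not on the curve


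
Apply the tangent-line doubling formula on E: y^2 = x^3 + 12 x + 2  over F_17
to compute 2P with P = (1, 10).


Doubling: s = (3 x1^2 + a) / (2 y1)
s = (3*1^2 + 12) / (2*10) mod 17 = 5
x3 = s^2 - 2 x1 mod 17 = 5^2 - 2*1 = 6
y3 = s (x1 - x3) - y1 mod 17 = 5 * (1 - 6) - 10 = 16

2P = (6, 16)


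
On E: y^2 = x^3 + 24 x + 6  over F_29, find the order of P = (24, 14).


Compute successive multiples of P until we hit O:
  1P = (24, 14)
  2P = (9, 9)
  3P = (9, 20)
  4P = (24, 15)
  5P = O

ord(P) = 5


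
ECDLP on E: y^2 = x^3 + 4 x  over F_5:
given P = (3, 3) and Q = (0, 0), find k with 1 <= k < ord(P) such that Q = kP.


Enumerate multiples of P until we hit Q = (0, 0):
  1P = (3, 3)
  2P = (0, 0)
Match found at i = 2.

k = 2


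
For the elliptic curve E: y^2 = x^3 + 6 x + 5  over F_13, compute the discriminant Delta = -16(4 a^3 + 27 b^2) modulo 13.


4 a^3 + 27 b^2 = 4*6^3 + 27*5^2 = 864 + 675 = 1539
Delta = -16 * (1539) = -24624
Delta mod 13 = 11

Delta = 11 (mod 13)


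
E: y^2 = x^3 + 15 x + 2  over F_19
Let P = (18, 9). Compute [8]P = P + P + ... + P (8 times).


k = 8 = 1000_2 (binary, LSB first: 0001)
Double-and-add from P = (18, 9):
  bit 0 = 0: acc unchanged = O
  bit 1 = 0: acc unchanged = O
  bit 2 = 0: acc unchanged = O
  bit 3 = 1: acc = O + (3, 13) = (3, 13)

8P = (3, 13)


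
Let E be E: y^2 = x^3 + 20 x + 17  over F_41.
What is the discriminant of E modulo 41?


4 a^3 + 27 b^2 = 4*20^3 + 27*17^2 = 32000 + 7803 = 39803
Delta = -16 * (39803) = -636848
Delta mod 41 = 5

Delta = 5 (mod 41)


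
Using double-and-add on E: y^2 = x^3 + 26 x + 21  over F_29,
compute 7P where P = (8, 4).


k = 7 = 111_2 (binary, LSB first: 111)
Double-and-add from P = (8, 4):
  bit 0 = 1: acc = O + (8, 4) = (8, 4)
  bit 1 = 1: acc = (8, 4) + (7, 16) = (13, 27)
  bit 2 = 1: acc = (13, 27) + (28, 20) = (10, 18)

7P = (10, 18)


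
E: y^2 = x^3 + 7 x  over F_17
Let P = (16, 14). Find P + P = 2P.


Doubling: s = (3 x1^2 + a) / (2 y1)
s = (3*16^2 + 7) / (2*14) mod 17 = 4
x3 = s^2 - 2 x1 mod 17 = 4^2 - 2*16 = 1
y3 = s (x1 - x3) - y1 mod 17 = 4 * (16 - 1) - 14 = 12

2P = (1, 12)


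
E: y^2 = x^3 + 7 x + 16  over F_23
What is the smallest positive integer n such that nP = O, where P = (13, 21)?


Compute successive multiples of P until we hit O:
  1P = (13, 21)
  2P = (1, 1)
  3P = (22, 10)
  4P = (0, 4)
  5P = (3, 8)
  6P = (8, 20)
  7P = (14, 11)
  8P = (4, 4)
  ... (continuing to 22P)
  22P = O

ord(P) = 22


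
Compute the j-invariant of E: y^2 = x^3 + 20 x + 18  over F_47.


Delta = -16(4 a^3 + 27 b^2) mod 47 = 16
-1728 * (4 a)^3 = -1728 * (4*20)^3 mod 47 = 37
j = 37 * 16^(-1) mod 47 = 17

j = 17 (mod 47)


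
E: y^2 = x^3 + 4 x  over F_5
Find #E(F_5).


For each x in F_5, count y with y^2 = x^3 + 4 x + 0 mod 5:
  x = 0: RHS = 0, y in [0]  -> 1 point(s)
  x = 1: RHS = 0, y in [0]  -> 1 point(s)
  x = 2: RHS = 1, y in [1, 4]  -> 2 point(s)
  x = 3: RHS = 4, y in [2, 3]  -> 2 point(s)
  x = 4: RHS = 0, y in [0]  -> 1 point(s)
Affine points: 7. Add the point at infinity: total = 8.

#E(F_5) = 8


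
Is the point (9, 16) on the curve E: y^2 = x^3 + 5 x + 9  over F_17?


Check whether y^2 = x^3 + 5 x + 9 (mod 17) for (x, y) = (9, 16).
LHS: y^2 = 16^2 mod 17 = 1
RHS: x^3 + 5 x + 9 = 9^3 + 5*9 + 9 mod 17 = 1
LHS = RHS

Yes, on the curve


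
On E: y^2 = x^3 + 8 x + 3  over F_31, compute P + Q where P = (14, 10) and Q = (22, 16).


P != Q, so use the chord formula.
s = (y2 - y1) / (x2 - x1) = (6) / (8) mod 31 = 24
x3 = s^2 - x1 - x2 mod 31 = 24^2 - 14 - 22 = 13
y3 = s (x1 - x3) - y1 mod 31 = 24 * (14 - 13) - 10 = 14

P + Q = (13, 14)


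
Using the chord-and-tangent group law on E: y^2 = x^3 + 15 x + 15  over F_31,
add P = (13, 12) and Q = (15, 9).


P != Q, so use the chord formula.
s = (y2 - y1) / (x2 - x1) = (28) / (2) mod 31 = 14
x3 = s^2 - x1 - x2 mod 31 = 14^2 - 13 - 15 = 13
y3 = s (x1 - x3) - y1 mod 31 = 14 * (13 - 13) - 12 = 19

P + Q = (13, 19)


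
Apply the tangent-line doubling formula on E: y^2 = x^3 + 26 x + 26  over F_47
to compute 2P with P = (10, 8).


Doubling: s = (3 x1^2 + a) / (2 y1)
s = (3*10^2 + 26) / (2*8) mod 47 = 38
x3 = s^2 - 2 x1 mod 47 = 38^2 - 2*10 = 14
y3 = s (x1 - x3) - y1 mod 47 = 38 * (10 - 14) - 8 = 28

2P = (14, 28)


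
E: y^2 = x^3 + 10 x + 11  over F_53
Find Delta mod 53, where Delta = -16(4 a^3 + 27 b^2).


4 a^3 + 27 b^2 = 4*10^3 + 27*11^2 = 4000 + 3267 = 7267
Delta = -16 * (7267) = -116272
Delta mod 53 = 10

Delta = 10 (mod 53)


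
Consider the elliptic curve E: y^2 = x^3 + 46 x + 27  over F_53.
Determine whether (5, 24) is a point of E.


Check whether y^2 = x^3 + 46 x + 27 (mod 53) for (x, y) = (5, 24).
LHS: y^2 = 24^2 mod 53 = 46
RHS: x^3 + 46 x + 27 = 5^3 + 46*5 + 27 mod 53 = 11
LHS != RHS

No, not on the curve


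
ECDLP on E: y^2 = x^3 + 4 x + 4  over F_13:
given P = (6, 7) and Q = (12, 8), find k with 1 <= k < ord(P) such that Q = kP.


Enumerate multiples of P until we hit Q = (12, 8):
  1P = (6, 7)
  2P = (0, 2)
  3P = (3, 2)
  4P = (1, 10)
  5P = (10, 11)
  6P = (11, 1)
  7P = (12, 8)
Match found at i = 7.

k = 7


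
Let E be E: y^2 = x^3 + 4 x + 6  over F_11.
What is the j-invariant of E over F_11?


Delta = -16(4 a^3 + 27 b^2) mod 11 = 9
-1728 * (4 a)^3 = -1728 * (4*4)^3 mod 11 = 7
j = 7 * 9^(-1) mod 11 = 2

j = 2 (mod 11)


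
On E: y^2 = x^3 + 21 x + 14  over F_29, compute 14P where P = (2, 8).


k = 14 = 1110_2 (binary, LSB first: 0111)
Double-and-add from P = (2, 8):
  bit 0 = 0: acc unchanged = O
  bit 1 = 1: acc = O + (16, 3) = (16, 3)
  bit 2 = 1: acc = (16, 3) + (27, 15) = (9, 2)
  bit 3 = 1: acc = (9, 2) + (20, 13) = (1, 6)

14P = (1, 6)


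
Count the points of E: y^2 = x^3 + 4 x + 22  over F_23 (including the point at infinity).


For each x in F_23, count y with y^2 = x^3 + 4 x + 22 mod 23:
  x = 1: RHS = 4, y in [2, 21]  -> 2 point(s)
  x = 5: RHS = 6, y in [11, 12]  -> 2 point(s)
  x = 6: RHS = 9, y in [3, 20]  -> 2 point(s)
  x = 7: RHS = 2, y in [5, 18]  -> 2 point(s)
  x = 10: RHS = 4, y in [2, 21]  -> 2 point(s)
  x = 12: RHS = 4, y in [2, 21]  -> 2 point(s)
  x = 14: RHS = 16, y in [4, 19]  -> 2 point(s)
  x = 17: RHS = 12, y in [9, 14]  -> 2 point(s)
  x = 20: RHS = 6, y in [11, 12]  -> 2 point(s)
  x = 21: RHS = 6, y in [11, 12]  -> 2 point(s)
Affine points: 20. Add the point at infinity: total = 21.

#E(F_23) = 21


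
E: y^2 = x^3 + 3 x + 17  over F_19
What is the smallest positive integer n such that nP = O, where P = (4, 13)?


Compute successive multiples of P until we hit O:
  1P = (4, 13)
  2P = (16, 0)
  3P = (4, 6)
  4P = O

ord(P) = 4


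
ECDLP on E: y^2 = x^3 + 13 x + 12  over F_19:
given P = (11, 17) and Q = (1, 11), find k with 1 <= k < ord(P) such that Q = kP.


Enumerate multiples of P until we hit Q = (1, 11):
  1P = (11, 17)
  2P = (17, 15)
  3P = (8, 1)
  4P = (1, 11)
Match found at i = 4.

k = 4


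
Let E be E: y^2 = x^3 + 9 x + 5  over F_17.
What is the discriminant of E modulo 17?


4 a^3 + 27 b^2 = 4*9^3 + 27*5^2 = 2916 + 675 = 3591
Delta = -16 * (3591) = -57456
Delta mod 17 = 4

Delta = 4 (mod 17)


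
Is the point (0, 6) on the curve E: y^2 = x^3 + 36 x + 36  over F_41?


Check whether y^2 = x^3 + 36 x + 36 (mod 41) for (x, y) = (0, 6).
LHS: y^2 = 6^2 mod 41 = 36
RHS: x^3 + 36 x + 36 = 0^3 + 36*0 + 36 mod 41 = 36
LHS = RHS

Yes, on the curve


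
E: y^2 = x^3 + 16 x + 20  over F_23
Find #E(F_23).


For each x in F_23, count y with y^2 = x^3 + 16 x + 20 mod 23:
  x = 3: RHS = 3, y in [7, 16]  -> 2 point(s)
  x = 5: RHS = 18, y in [8, 15]  -> 2 point(s)
  x = 8: RHS = 16, y in [4, 19]  -> 2 point(s)
  x = 11: RHS = 9, y in [3, 20]  -> 2 point(s)
  x = 12: RHS = 8, y in [10, 13]  -> 2 point(s)
  x = 15: RHS = 1, y in [1, 22]  -> 2 point(s)
  x = 16: RHS = 2, y in [5, 18]  -> 2 point(s)
  x = 21: RHS = 3, y in [7, 16]  -> 2 point(s)
  x = 22: RHS = 3, y in [7, 16]  -> 2 point(s)
Affine points: 18. Add the point at infinity: total = 19.

#E(F_23) = 19


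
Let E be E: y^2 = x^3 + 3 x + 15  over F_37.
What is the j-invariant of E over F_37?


Delta = -16(4 a^3 + 27 b^2) mod 37 = 10
-1728 * (4 a)^3 = -1728 * (4*3)^3 mod 37 = 27
j = 27 * 10^(-1) mod 37 = 36

j = 36 (mod 37)


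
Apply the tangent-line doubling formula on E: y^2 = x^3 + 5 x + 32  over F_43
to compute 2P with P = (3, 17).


Doubling: s = (3 x1^2 + a) / (2 y1)
s = (3*3^2 + 5) / (2*17) mod 43 = 6
x3 = s^2 - 2 x1 mod 43 = 6^2 - 2*3 = 30
y3 = s (x1 - x3) - y1 mod 43 = 6 * (3 - 30) - 17 = 36

2P = (30, 36)


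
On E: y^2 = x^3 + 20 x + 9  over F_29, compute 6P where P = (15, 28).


k = 6 = 110_2 (binary, LSB first: 011)
Double-and-add from P = (15, 28):
  bit 0 = 0: acc unchanged = O
  bit 1 = 1: acc = O + (21, 27) = (21, 27)
  bit 2 = 1: acc = (21, 27) + (12, 18) = (26, 26)

6P = (26, 26)


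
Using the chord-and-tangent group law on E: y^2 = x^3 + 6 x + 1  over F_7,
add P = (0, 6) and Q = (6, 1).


P != Q, so use the chord formula.
s = (y2 - y1) / (x2 - x1) = (2) / (6) mod 7 = 5
x3 = s^2 - x1 - x2 mod 7 = 5^2 - 0 - 6 = 5
y3 = s (x1 - x3) - y1 mod 7 = 5 * (0 - 5) - 6 = 4

P + Q = (5, 4)


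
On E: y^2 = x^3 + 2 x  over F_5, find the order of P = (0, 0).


Compute successive multiples of P until we hit O:
  1P = (0, 0)
  2P = O

ord(P) = 2


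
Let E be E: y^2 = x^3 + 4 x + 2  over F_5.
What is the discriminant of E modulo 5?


4 a^3 + 27 b^2 = 4*4^3 + 27*2^2 = 256 + 108 = 364
Delta = -16 * (364) = -5824
Delta mod 5 = 1

Delta = 1 (mod 5)


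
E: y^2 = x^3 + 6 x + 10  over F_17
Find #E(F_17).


For each x in F_17, count y with y^2 = x^3 + 6 x + 10 mod 17:
  x = 1: RHS = 0, y in [0]  -> 1 point(s)
  x = 2: RHS = 13, y in [8, 9]  -> 2 point(s)
  x = 3: RHS = 4, y in [2, 15]  -> 2 point(s)
  x = 4: RHS = 13, y in [8, 9]  -> 2 point(s)
  x = 7: RHS = 4, y in [2, 15]  -> 2 point(s)
  x = 8: RHS = 9, y in [3, 14]  -> 2 point(s)
  x = 10: RHS = 16, y in [4, 13]  -> 2 point(s)
  x = 11: RHS = 13, y in [8, 9]  -> 2 point(s)
  x = 12: RHS = 8, y in [5, 12]  -> 2 point(s)
  x = 14: RHS = 16, y in [4, 13]  -> 2 point(s)
Affine points: 19. Add the point at infinity: total = 20.

#E(F_17) = 20


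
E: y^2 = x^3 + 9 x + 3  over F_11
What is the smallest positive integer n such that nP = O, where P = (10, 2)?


Compute successive multiples of P until we hit O:
  1P = (10, 2)
  2P = (0, 6)
  3P = (6, 3)
  4P = (4, 2)
  5P = (8, 9)
  6P = (8, 2)
  7P = (4, 9)
  8P = (6, 8)
  ... (continuing to 11P)
  11P = O

ord(P) = 11


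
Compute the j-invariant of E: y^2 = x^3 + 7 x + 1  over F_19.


Delta = -16(4 a^3 + 27 b^2) mod 19 = 17
-1728 * (4 a)^3 = -1728 * (4*7)^3 mod 19 = 7
j = 7 * 17^(-1) mod 19 = 6

j = 6 (mod 19)


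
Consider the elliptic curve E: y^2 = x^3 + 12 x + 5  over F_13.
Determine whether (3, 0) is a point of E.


Check whether y^2 = x^3 + 12 x + 5 (mod 13) for (x, y) = (3, 0).
LHS: y^2 = 0^2 mod 13 = 0
RHS: x^3 + 12 x + 5 = 3^3 + 12*3 + 5 mod 13 = 3
LHS != RHS

No, not on the curve


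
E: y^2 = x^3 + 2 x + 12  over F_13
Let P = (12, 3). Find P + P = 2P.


Doubling: s = (3 x1^2 + a) / (2 y1)
s = (3*12^2 + 2) / (2*3) mod 13 = 3
x3 = s^2 - 2 x1 mod 13 = 3^2 - 2*12 = 11
y3 = s (x1 - x3) - y1 mod 13 = 3 * (12 - 11) - 3 = 0

2P = (11, 0)


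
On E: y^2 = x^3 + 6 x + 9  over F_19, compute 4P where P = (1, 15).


k = 4 = 100_2 (binary, LSB first: 001)
Double-and-add from P = (1, 15):
  bit 0 = 0: acc unchanged = O
  bit 1 = 0: acc unchanged = O
  bit 2 = 1: acc = O + (12, 17) = (12, 17)

4P = (12, 17)


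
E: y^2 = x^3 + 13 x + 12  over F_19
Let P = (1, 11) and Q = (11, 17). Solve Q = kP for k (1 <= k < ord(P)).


Enumerate multiples of P until we hit Q = (11, 17):
  1P = (1, 11)
  2P = (18, 6)
  3P = (11, 2)
  4P = (8, 1)
  5P = (7, 3)
  6P = (17, 4)
  7P = (17, 15)
  8P = (7, 16)
  9P = (8, 18)
  10P = (11, 17)
Match found at i = 10.

k = 10


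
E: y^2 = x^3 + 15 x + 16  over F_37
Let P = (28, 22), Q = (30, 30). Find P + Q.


P != Q, so use the chord formula.
s = (y2 - y1) / (x2 - x1) = (8) / (2) mod 37 = 4
x3 = s^2 - x1 - x2 mod 37 = 4^2 - 28 - 30 = 32
y3 = s (x1 - x3) - y1 mod 37 = 4 * (28 - 32) - 22 = 36

P + Q = (32, 36)


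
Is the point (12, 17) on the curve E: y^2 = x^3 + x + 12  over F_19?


Check whether y^2 = x^3 + 1 x + 12 (mod 19) for (x, y) = (12, 17).
LHS: y^2 = 17^2 mod 19 = 4
RHS: x^3 + 1 x + 12 = 12^3 + 1*12 + 12 mod 19 = 4
LHS = RHS

Yes, on the curve
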